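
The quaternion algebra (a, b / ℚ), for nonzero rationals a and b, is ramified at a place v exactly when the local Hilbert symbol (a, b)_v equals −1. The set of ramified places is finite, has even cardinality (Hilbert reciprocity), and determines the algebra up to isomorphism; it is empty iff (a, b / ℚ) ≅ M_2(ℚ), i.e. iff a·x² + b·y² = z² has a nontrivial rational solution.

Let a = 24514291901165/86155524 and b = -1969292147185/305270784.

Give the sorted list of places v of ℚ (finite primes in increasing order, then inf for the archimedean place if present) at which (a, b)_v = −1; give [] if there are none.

Mod squares: a ≡ 40396565, b ≡ -1392985. Check v ∈ {∞, 2, 3, 5, 7, 11, 13, 17, 19, 29, 31, 41, 43}.
v=13: a=13^-2·(≡1), b=13^-2·(≡12) mod 13; (1|13)=+1, (12|13)=+1; (−1)^{-2·-2·6}·(+1)^-2·(+1)^-2 = +1.
v=2: v_2(a)=-2, v_2(b)=-12; units ≡ 5, 7 (mod 8); ε·ε+αω+βω = 0·1+-2·0+-12·1 ≡ 0  ⇒  (a,b)_2 = +1.
v=17: a=17^-2·(≡16), b=17^0·(≡5) mod 17; (16|17)=+1, (5|17)=-1; (−1)^{-2·0·8}·(+1)^0·(-1)^-2 = +1.
v=11: a=11^1·(≡10), b=11^1·(≡6) mod 11; (10|11)=-1, (6|11)=-1; (−1)^{1·1·5}·(-1)^1·(-1)^1 = -1.
v=7: a=7^-2·(≡5), b=7^-2·(≡4) mod 7; (5|7)=-1, (4|7)=+1; (−1)^{-2·-2·3}·(-1)^-2·(+1)^-2 = +1.
v=29: a=29^1·(≡25), b=29^2·(≡25) mod 29; (25|29)=+1, (25|29)=+1; (−1)^{1·2·14}·(+1)^2·(+1)^1 = +1.
v=41: a=41^2·(≡14), b=41^2·(≡1) mod 41; (14|41)=-1, (1|41)=+1; (−1)^{2·2·20}·(-1)^2·(+1)^2 = +1.
v=43: a=43^1·(≡26), b=43^1·(≡22) mod 43; (26|43)=-1, (22|43)=-1; (−1)^{1·1·21}·(-1)^1·(-1)^1 = -1.
v=3: a=3^-2·(≡2), b=3^-2·(≡2) mod 3; (2|3)=-1, (2|3)=-1; (−1)^{-2·-2·1}·(-1)^-2·(-1)^-2 = +1.
v=5: a=5^1·(≡2), b=5^1·(≡2) mod 5; (2|5)=-1, (2|5)=-1; (−1)^{1·1·2}·(-1)^1·(-1)^1 = +1.
v=19: a=19^3·(≡6), b=19^1·(≡6) mod 19; (6|19)=+1, (6|19)=+1; (−1)^{3·1·9}·(+1)^1·(+1)^3 = -1.
v=∞: 40396565 > 0 and -1392985 < 0  ⇒  (a,b)_∞ = +1.
v=31: a=31^1·(≡21), b=31^1·(≡21) mod 31; (21|31)=-1, (21|31)=-1; (−1)^{1·1·15}·(-1)^1·(-1)^1 = -1.
(40396565, -1392985 / ℚ) ramifies at {11, 19, 31, 43}: a division algebra.

[11, 19, 31, 43]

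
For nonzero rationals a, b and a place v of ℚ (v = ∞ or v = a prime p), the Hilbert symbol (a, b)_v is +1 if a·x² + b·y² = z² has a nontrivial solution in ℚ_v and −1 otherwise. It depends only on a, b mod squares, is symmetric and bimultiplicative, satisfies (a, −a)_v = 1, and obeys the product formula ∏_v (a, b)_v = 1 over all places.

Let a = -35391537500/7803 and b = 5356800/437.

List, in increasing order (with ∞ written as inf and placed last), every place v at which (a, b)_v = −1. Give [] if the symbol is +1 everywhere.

(a, b) ≡ (-117645, 40641) mod (ℚ^×)²; places V = {2, 3, 5, 11, 17, 19, 23, 31, ∞}.
(a,b)_∞: sgn(-117645)=−, sgn(40641)=+, so +1.
(a,b)_31: α=1, u≡2; β=1, v≡2 (mod 31); (2|31)=+1, (2|31)=+1; sign (−1)^1·+1^1·+1^1 = -1.
(a,b)_17: α=-2, u≡5; β=0, v≡14 (mod 17); (5|17)=-1, (14|17)=-1; sign (−1)^0·-1^0·-1^-2 = +1.
(a,b)_19: α=2, u≡14; β=-1, v≡4 (mod 19); (14|19)=-1, (4|19)=+1; sign (−1)^0·-1^-1·+1^2 = -1.
(a,b)_23: α=1, u≡10; β=-1, v≡21 (mod 23); (10|23)=-1, (21|23)=-1; sign (−1)^1·-1^-1·-1^1 = -1.
(a,b)_3: α=-3, u≡1; β=3, v≡2 (mod 3); (1|3)=+1, (2|3)=-1; sign (−1)^1·+1^3·-1^-3 = +1.
(a,b)_11: α=1, u≡7; β=0, v≡8 (mod 11); (7|11)=-1, (8|11)=-1; sign (−1)^0·-1^0·-1^1 = -1.
(a,b)_2: α=2, β=8; u≡3, v≡1 (mod 8); ε(u)ε(v)=1·0, αω(v)=2·0, βω(u)=8·1; sum ≡ 0  ⇒  +1.
(a,b)_5: α=5, u≡1; β=2, v≡1 (mod 5); (1|5)=+1, (1|5)=+1; sign (−1)^0·+1^2·+1^5 = +1.
(-117645, 40641 / ℚ) ramifies at {11, 19, 23, 31}: a division algebra.

[11, 19, 23, 31]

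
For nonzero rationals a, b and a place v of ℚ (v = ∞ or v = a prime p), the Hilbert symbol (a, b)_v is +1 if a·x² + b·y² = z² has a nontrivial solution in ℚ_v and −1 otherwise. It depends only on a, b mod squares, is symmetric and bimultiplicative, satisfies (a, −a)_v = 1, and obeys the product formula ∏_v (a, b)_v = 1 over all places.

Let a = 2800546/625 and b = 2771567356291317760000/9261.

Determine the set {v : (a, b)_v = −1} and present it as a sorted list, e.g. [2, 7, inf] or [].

(a, b) ≡ (34, 714) mod (ℚ^×)²; places V = {2, 3, 5, 7, 11, 17, 23, 41, ∞}.
(a,b)_17: α=1, u≡15; β=3, v≡13 (mod 17); (15|17)=+1, (13|17)=+1; sign (−1)^0·+1^3·+1^1 = +1.
(a,b)_3: α=0, u≡1; β=-3, v≡1 (mod 3); (1|3)=+1, (1|3)=+1; sign (−1)^0·+1^-3·+1^0 = +1.
(a,b)_5: α=-4, u≡1; β=4, v≡1 (mod 5); (1|5)=+1, (1|5)=+1; sign (−1)^0·+1^4·+1^-4 = +1.
(a,b)_7: α=2, u≡3; β=-3, v≡1 (mod 7); (3|7)=-1, (1|7)=+1; sign (−1)^0·-1^-3·+1^2 = -1.
(a,b)_∞: sgn(34)=+, sgn(714)=+, so +1.
(a,b)_23: α=0, u≡5; β=2, v≡16 (mod 23); (5|23)=-1, (16|23)=+1; sign (−1)^0·-1^2·+1^0 = +1.
(a,b)_41: α=2, u≡19; β=2, v≡35 (mod 41); (19|41)=-1, (35|41)=-1; sign (−1)^0·-1^2·-1^2 = +1.
(a,b)_11: α=0, u≡5; β=2, v≡7 (mod 11); (5|11)=+1, (7|11)=-1; sign (−1)^0·+1^2·-1^0 = +1.
(a,b)_2: α=1, β=23; u≡1, v≡5 (mod 8); ε(u)ε(v)=0·0, αω(v)=1·1, βω(u)=23·0; sum ≡ 1  ⇒  -1.
|Ram(34, 714)| = 2, even; anisotropic at {2, 7}.

[2, 7]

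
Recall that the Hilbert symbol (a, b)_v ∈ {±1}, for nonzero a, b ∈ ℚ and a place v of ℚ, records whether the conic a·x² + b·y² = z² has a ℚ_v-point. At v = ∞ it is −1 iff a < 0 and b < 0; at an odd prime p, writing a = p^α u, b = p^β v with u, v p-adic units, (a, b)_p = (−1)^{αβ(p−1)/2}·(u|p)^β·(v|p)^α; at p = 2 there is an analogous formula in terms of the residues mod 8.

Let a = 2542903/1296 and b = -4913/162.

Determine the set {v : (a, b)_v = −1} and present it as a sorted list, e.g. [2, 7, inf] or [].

[2, 11]

(a, b) ≡ (4807, -34) mod (ℚ^×)²; places V = {2, 3, 11, 17, 19, 23, ∞}.
(a,b)_∞: sgn(4807)=+, sgn(-34)=−, so +1.
(a,b)_2: α=-4, β=-1; u≡7, v≡7 (mod 8); ε(u)ε(v)=1·1, αω(v)=-4·0, βω(u)=-1·0; sum ≡ 1  ⇒  -1.
(a,b)_3: α=-4, u≡1; β=-4, v≡2 (mod 3); (1|3)=+1, (2|3)=-1; sign (−1)^0·+1^-4·-1^-4 = +1.
(a,b)_11: α=1, u≡7; β=0, v≡6 (mod 11); (7|11)=-1, (6|11)=-1; sign (−1)^0·-1^0·-1^1 = -1.
(a,b)_19: α=1, u≡5; β=0, v≡16 (mod 19); (5|19)=+1, (16|19)=+1; sign (−1)^0·+1^0·+1^1 = +1.
(a,b)_17: α=0, u≡15; β=3, v≡15 (mod 17); (15|17)=+1, (15|17)=+1; sign (−1)^0·+1^3·+1^0 = +1.
(a,b)_23: α=3, u≡6; β=0, v≡9 (mod 23); (6|23)=+1, (9|23)=+1; sign (−1)^0·+1^0·+1^3 = +1.
Ram(4807, -34) = {2, 11}; no ℚ_2-point on the conic.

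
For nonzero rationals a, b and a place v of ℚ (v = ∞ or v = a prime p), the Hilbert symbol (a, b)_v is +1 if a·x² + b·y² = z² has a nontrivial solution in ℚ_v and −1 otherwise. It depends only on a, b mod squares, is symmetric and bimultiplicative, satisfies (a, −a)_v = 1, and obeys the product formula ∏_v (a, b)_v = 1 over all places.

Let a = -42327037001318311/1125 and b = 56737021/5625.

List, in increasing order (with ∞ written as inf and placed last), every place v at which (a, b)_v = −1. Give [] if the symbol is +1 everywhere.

(a, b) ≡ (-7955, 468901) mod (ℚ^×)²; places V = {2, 3, 5, 11, 19, 23, 29, 37, 43, ∞}.
(a,b)_43: α=1, u≡32; β=0, v≡29 (mod 43); (32|43)=-1, (29|43)=-1; sign (−1)^0·-1^0·-1^1 = -1.
(a,b)_23: α=2, u≡6; β=1, v≡13 (mod 23); (6|23)=+1, (13|23)=+1; sign (−1)^0·+1^1·+1^2 = +1.
(a,b)_19: α=2, u≡16; β=1, v≡5 (mod 19); (16|19)=+1, (5|19)=+1; sign (−1)^0·+1^1·+1^2 = +1.
(a,b)_2: α=0, β=0; u≡5, v≡5 (mod 8); ε(u)ε(v)=0·0, αω(v)=0·1, βω(u)=0·1; sum ≡ 0  ⇒  +1.
(a,b)_∞: sgn(-7955)=−, sgn(468901)=+, so +1.
(a,b)_3: α=-2, u≡1; β=-2, v≡1 (mod 3); (1|3)=+1, (1|3)=+1; sign (−1)^0·+1^-2·+1^-2 = +1.
(a,b)_29: α=2, u≡7; β=1, v≡7 (mod 29); (7|29)=+1, (7|29)=+1; sign (−1)^0·+1^1·+1^2 = +1.
(a,b)_11: α=2, u≡3; β=2, v≡1 (mod 11); (3|11)=+1, (1|11)=+1; sign (−1)^0·+1^2·+1^2 = +1.
(a,b)_37: α=3, u≡36; β=1, v≡5 (mod 37); (36|37)=+1, (5|37)=-1; sign (−1)^0·+1^1·-1^3 = -1.
(a,b)_5: α=-3, u≡1; β=-4, v≡4 (mod 5); (1|5)=+1, (4|5)=+1; sign (−1)^0·+1^-4·+1^-3 = +1.
(-7955, 468901 / ℚ) ramifies at {37, 43}: a division algebra.

[37, 43]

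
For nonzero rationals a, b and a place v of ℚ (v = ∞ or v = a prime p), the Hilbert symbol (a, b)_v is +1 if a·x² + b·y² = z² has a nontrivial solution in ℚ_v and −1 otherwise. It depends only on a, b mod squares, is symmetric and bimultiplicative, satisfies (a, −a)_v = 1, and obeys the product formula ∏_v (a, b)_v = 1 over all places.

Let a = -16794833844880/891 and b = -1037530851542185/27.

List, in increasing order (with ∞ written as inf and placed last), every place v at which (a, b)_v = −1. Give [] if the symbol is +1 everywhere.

[11, 17, 37, inf]

Mod squares: a ≡ -12155, b ≡ -555555. Check v ∈ {∞, 2, 3, 5, 7, 11, 13, 17, 37}.
v=17: a=17^3·(≡4), b=17^4·(≡14) mod 17; (4|17)=+1, (14|17)=-1; (−1)^{3·4·8}·(+1)^4·(-1)^3 = -1.
v=7: a=7^4·(≡1), b=7^3·(≡4) mod 7; (1|7)=+1, (4|7)=+1; (−1)^{4·3·3}·(+1)^3·(+1)^4 = +1.
v=37: a=37^2·(≡19), b=37^3·(≡33) mod 37; (19|37)=-1, (33|37)=+1; (−1)^{2·3·18}·(-1)^3·(+1)^2 = -1.
v=2: v_2(a)=4, v_2(b)=0; units ≡ 5, 5 (mod 8); ε·ε+αω+βω = 0·0+4·1+0·1 ≡ 0  ⇒  (a,b)_2 = +1.
v=5: a=5^1·(≡4), b=5^1·(≡4) mod 5; (4|5)=+1, (4|5)=+1; (−1)^{1·1·2}·(+1)^1·(+1)^1 = +1.
v=∞: -12155 < 0 and -555555 < 0  ⇒  (a,b)_∞ = -1.
v=13: a=13^1·(≡1), b=13^1·(≡1) mod 13; (1|13)=+1, (1|13)=+1; (−1)^{1·1·6}·(+1)^1·(+1)^1 = +1.
v=3: a=3^-4·(≡1), b=3^-3·(≡2) mod 3; (1|3)=+1, (2|3)=-1; (−1)^{-4·-3·1}·(+1)^-3·(-1)^-4 = +1.
v=11: a=11^-1·(≡2), b=11^1·(≡6) mod 11; (2|11)=-1, (6|11)=-1; (−1)^{-1·1·5}·(-1)^1·(-1)^-1 = -1.
Ram(-12155, -555555) = {11, 17, 37, ∞}; no ℚ_11-point on the conic.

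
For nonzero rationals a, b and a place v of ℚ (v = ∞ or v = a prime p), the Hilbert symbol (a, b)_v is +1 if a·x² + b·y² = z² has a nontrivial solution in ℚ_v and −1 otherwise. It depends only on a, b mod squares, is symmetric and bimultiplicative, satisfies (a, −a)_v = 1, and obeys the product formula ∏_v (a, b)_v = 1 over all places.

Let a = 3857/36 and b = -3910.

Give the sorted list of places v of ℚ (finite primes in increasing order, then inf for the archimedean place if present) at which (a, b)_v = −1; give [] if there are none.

[5, 7]

Mod squares: a ≡ 3857, b ≡ -3910. Check v ∈ {∞, 2, 3, 5, 7, 17, 19, 23, 29}.
v=29: a=29^1·(≡19), b=29^0·(≡5) mod 29; (19|29)=-1, (5|29)=+1; (−1)^{1·0·14}·(-1)^0·(+1)^1 = +1.
v=19: a=19^1·(≡3), b=19^0·(≡4) mod 19; (3|19)=-1, (4|19)=+1; (−1)^{1·0·9}·(-1)^0·(+1)^1 = +1.
v=2: v_2(a)=-2, v_2(b)=1; units ≡ 1, 5 (mod 8); ε·ε+αω+βω = 0·0+-2·1+1·0 ≡ 0  ⇒  (a,b)_2 = +1.
v=∞: 3857 > 0 and -3910 < 0  ⇒  (a,b)_∞ = +1.
v=5: a=5^0·(≡2), b=5^1·(≡3) mod 5; (2|5)=-1, (3|5)=-1; (−1)^{0·1·2}·(-1)^1·(-1)^0 = -1.
v=7: a=7^1·(≡5), b=7^0·(≡3) mod 7; (5|7)=-1, (3|7)=-1; (−1)^{1·0·3}·(-1)^0·(-1)^1 = -1.
v=3: a=3^-2·(≡2), b=3^0·(≡2) mod 3; (2|3)=-1, (2|3)=-1; (−1)^{-2·0·1}·(-1)^0·(-1)^-2 = +1.
v=23: a=23^0·(≡3), b=23^1·(≡14) mod 23; (3|23)=+1, (14|23)=-1; (−1)^{0·1·11}·(+1)^1·(-1)^0 = +1.
v=17: a=17^0·(≡16), b=17^1·(≡8) mod 17; (16|17)=+1, (8|17)=+1; (−1)^{0·1·8}·(+1)^1·(+1)^0 = +1.
Ram(3857, -3910) = {5, 7}; no ℚ_5-point on the conic.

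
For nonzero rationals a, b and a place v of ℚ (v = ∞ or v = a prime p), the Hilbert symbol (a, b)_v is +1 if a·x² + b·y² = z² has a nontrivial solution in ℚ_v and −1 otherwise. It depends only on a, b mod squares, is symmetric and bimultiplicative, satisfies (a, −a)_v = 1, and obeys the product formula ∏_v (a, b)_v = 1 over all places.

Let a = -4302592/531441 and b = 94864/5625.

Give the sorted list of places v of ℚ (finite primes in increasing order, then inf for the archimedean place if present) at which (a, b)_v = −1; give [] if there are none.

Mod squares: a ≡ -7, b ≡ 1. Check v ∈ {∞, 2, 3, 5, 7, 11}.
v=7: a=7^5·(≡3), b=7^2·(≡1) mod 7; (3|7)=-1, (1|7)=+1; (−1)^{5·2·3}·(-1)^2·(+1)^5 = +1.
v=2: v_2(a)=8, v_2(b)=4; units ≡ 1, 1 (mod 8); ε·ε+αω+βω = 0·0+8·0+4·0 ≡ 0  ⇒  (a,b)_2 = +1.
v=11: a=11^0·(≡4), b=11^2·(≡9) mod 11; (4|11)=+1, (9|11)=+1; (−1)^{0·2·5}·(+1)^2·(+1)^0 = +1.
v=3: a=3^-12·(≡2), b=3^-2·(≡1) mod 3; (2|3)=-1, (1|3)=+1; (−1)^{-12·-2·1}·(-1)^-2·(+1)^-12 = +1.
v=∞: -7 < 0 and 1 > 0  ⇒  (a,b)_∞ = +1.
v=5: a=5^0·(≡3), b=5^-4·(≡1) mod 5; (3|5)=-1, (1|5)=+1; (−1)^{0·-4·2}·(-1)^-4·(+1)^0 = +1.
Every local symbol is +1, so the conic -7·x² + 1·y² = z² has ℚ_v-points for all v and hence a ℚ-point; (a, b / ℚ) ≅ M_2(ℚ).

[]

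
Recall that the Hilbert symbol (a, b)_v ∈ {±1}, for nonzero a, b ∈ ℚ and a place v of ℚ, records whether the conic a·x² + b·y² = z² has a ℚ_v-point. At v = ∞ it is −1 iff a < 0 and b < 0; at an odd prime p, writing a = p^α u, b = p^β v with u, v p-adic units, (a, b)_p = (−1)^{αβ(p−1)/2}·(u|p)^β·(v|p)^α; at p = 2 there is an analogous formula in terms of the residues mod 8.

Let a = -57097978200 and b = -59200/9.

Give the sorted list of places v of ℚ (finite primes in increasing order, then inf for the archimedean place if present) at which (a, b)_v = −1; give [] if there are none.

[2, 17, 29, 37, 47, inf]

Mod squares: a ≡ -46342, b ≡ -37. Check v ∈ {∞, 2, 3, 5, 17, 29, 37, 47}.
v=5: a=5^2·(≡2), b=5^2·(≡3) mod 5; (2|5)=-1, (3|5)=-1; (−1)^{2·2·2}·(-1)^2·(-1)^2 = +1.
v=37: a=37^2·(≡6), b=37^1·(≡36) mod 37; (6|37)=-1, (36|37)=+1; (−1)^{2·1·18}·(-1)^1·(+1)^2 = -1.
v=29: a=29^1·(≡11), b=29^0·(≡2) mod 29; (11|29)=-1, (2|29)=-1; (−1)^{1·0·14}·(-1)^0·(-1)^1 = -1.
v=3: a=3^2·(≡2), b=3^-2·(≡2) mod 3; (2|3)=-1, (2|3)=-1; (−1)^{2·-2·1}·(-1)^-2·(-1)^2 = +1.
v=17: a=17^1·(≡3), b=17^0·(≡5) mod 17; (3|17)=-1, (5|17)=-1; (−1)^{1·0·8}·(-1)^0·(-1)^1 = -1.
v=47: a=47^1·(≡42), b=47^0·(≡44) mod 47; (42|47)=+1, (44|47)=-1; (−1)^{1·0·23}·(+1)^0·(-1)^1 = -1.
v=2: v_2(a)=3, v_2(b)=6; units ≡ 5, 3 (mod 8); ε·ε+αω+βω = 0·1+3·1+6·1 ≡ 1  ⇒  (a,b)_2 = -1.
v=∞: -46342 < 0 and -37 < 0  ⇒  (a,b)_∞ = -1.
Ram(-46342, -37) = {2, 17, 29, 37, 47, ∞}; no ℚ_2-point on the conic.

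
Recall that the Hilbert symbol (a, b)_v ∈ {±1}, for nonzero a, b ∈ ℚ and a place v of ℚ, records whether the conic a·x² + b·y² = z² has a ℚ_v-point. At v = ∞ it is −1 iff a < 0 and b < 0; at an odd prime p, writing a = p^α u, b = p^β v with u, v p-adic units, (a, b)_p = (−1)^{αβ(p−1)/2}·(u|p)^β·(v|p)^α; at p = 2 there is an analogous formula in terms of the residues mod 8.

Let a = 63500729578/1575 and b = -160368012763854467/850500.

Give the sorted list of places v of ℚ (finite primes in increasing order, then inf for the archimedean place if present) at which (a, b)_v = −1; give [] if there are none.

[2, 11, 13, 19]

(a, b) ≡ (60214, -111546435) mod (ℚ^×)²; places V = {2, 3, 5, 7, 11, 13, 17, 19, 23, ∞}.
(a,b)_3: α=-2, u≡1; β=-5, v≡2 (mod 3); (1|3)=+1, (2|3)=-1; sign (−1)^0·+1^-5·-1^-2 = +1.
(a,b)_∞: sgn(60214)=+, sgn(-111546435)=−, so +1.
(a,b)_11: α=3, u≡7; β=5, v≡7 (mod 11); (7|11)=-1, (7|11)=-1; sign (−1)^1·-1^5·-1^3 = -1.
(a,b)_19: α=2, u≡3; β=3, v≡8 (mod 19); (3|19)=-1, (8|19)=-1; sign (−1)^0·-1^3·-1^2 = -1.
(a,b)_7: α=-1, u≡6; β=-1, v≡2 (mod 7); (6|7)=-1, (2|7)=+1; sign (−1)^1·-1^-1·+1^-1 = +1.
(a,b)_17: α=1, u≡6; β=1, v≡12 (mod 17); (6|17)=-1, (12|17)=-1; sign (−1)^0·-1^1·-1^1 = +1.
(a,b)_2: α=1, β=-2; u≡3, v≡5 (mod 8); ε(u)ε(v)=1·0, αω(v)=1·1, βω(u)=-2·1; sum ≡ 1  ⇒  -1.
(a,b)_13: α=2, u≡11; β=5, v≡9 (mod 13); (11|13)=-1, (9|13)=+1; sign (−1)^0·-1^5·+1^2 = -1.
(a,b)_5: α=-2, u≡1; β=-3, v≡2 (mod 5); (1|5)=+1, (2|5)=-1; sign (−1)^0·+1^-3·-1^-2 = +1.
(a,b)_23: α=1, u≡7; β=1, v≡8 (mod 23); (7|23)=-1, (8|23)=+1; sign (−1)^1·-1^1·+1^1 = +1.
|Ram(60214, -111546435)| = 4, even; anisotropic at {2, 11, 13, 19}.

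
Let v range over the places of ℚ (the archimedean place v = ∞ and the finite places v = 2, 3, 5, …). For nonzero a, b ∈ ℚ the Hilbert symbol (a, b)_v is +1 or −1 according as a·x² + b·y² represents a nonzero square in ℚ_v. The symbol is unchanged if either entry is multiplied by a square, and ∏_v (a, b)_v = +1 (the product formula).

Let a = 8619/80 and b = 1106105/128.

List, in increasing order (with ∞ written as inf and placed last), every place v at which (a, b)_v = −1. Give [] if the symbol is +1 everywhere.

[5, 7, 11, 17]

(a, b) ≡ (255, 13090) mod (ℚ^×)²; places V = {2, 3, 5, 7, 11, 13, 17, ∞}.
(a,b)_13: α=2, u≡6; β=2, v≡10 (mod 13); (6|13)=-1, (10|13)=+1; sign (−1)^0·-1^2·+1^2 = +1.
(a,b)_7: α=0, u≡3; β=1, v≡2 (mod 7); (3|7)=-1, (2|7)=+1; sign (−1)^0·-1^1·+1^0 = -1.
(a,b)_17: α=1, u≡4; β=1, v≡12 (mod 17); (4|17)=+1, (12|17)=-1; sign (−1)^0·+1^1·-1^1 = -1.
(a,b)_2: α=-4, β=-7; u≡7, v≡1 (mod 8); ε(u)ε(v)=1·0, αω(v)=-4·0, βω(u)=-7·0; sum ≡ 0  ⇒  +1.
(a,b)_∞: sgn(255)=+, sgn(13090)=+, so +1.
(a,b)_5: α=-1, u≡4; β=1, v≡2 (mod 5); (4|5)=+1, (2|5)=-1; sign (−1)^0·+1^1·-1^-1 = -1.
(a,b)_3: α=1, u≡1; β=0, v≡1 (mod 3); (1|3)=+1, (1|3)=+1; sign (−1)^0·+1^0·+1^1 = +1.
(a,b)_11: α=0, u≡2; β=1, v≡10 (mod 11); (2|11)=-1, (10|11)=-1; sign (−1)^0·-1^1·-1^0 = -1.
(255, 13090 / ℚ) ramifies at {5, 7, 11, 17}: a division algebra.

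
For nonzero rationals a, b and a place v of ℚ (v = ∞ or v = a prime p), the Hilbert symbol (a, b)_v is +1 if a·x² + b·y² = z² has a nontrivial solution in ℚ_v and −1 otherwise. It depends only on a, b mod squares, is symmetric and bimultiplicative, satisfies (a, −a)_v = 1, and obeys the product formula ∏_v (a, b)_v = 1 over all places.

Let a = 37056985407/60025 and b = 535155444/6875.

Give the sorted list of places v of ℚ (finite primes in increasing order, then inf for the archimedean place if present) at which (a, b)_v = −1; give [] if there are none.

Mod squares: a ≡ 9367, b ≡ 309111. Check v ∈ {∞, 2, 3, 5, 7, 11, 13, 17, 19, 23, 29}.
v=3: a=3^4·(≡1), b=3^3·(≡2) mod 3; (1|3)=+1, (2|3)=-1; (−1)^{4·3·1}·(+1)^3·(-1)^4 = +1.
v=13: a=13^2·(≡6), b=13^0·(≡4) mod 13; (6|13)=-1, (4|13)=+1; (−1)^{2·0·6}·(-1)^0·(+1)^2 = +1.
v=2: v_2(a)=0, v_2(b)=2; units ≡ 7, 7 (mod 8); ε·ε+αω+βω = 1·1+0·0+2·0 ≡ 1  ⇒  (a,b)_2 = -1.
v=29: a=29^1·(≡24), b=29^1·(≡4) mod 29; (24|29)=+1, (4|29)=+1; (−1)^{1·1·14}·(+1)^1·(+1)^1 = +1.
v=5: a=5^-2·(≡2), b=5^-4·(≡4) mod 5; (2|5)=-1, (4|5)=+1; (−1)^{-2·-4·2}·(-1)^-4·(+1)^-2 = +1.
v=∞: 9367 > 0 and 309111 > 0  ⇒  (a,b)_∞ = +1.
v=23: a=23^0·(≡2), b=23^2·(≡21) mod 23; (2|23)=+1, (21|23)=-1; (−1)^{0·2·11}·(+1)^2·(-1)^0 = +1.
v=7: a=7^-4·(≡2), b=7^0·(≡5) mod 7; (2|7)=+1, (5|7)=-1; (−1)^{-4·0·3}·(+1)^0·(-1)^-4 = +1.
v=19: a=19^1·(≡10), b=19^1·(≡6) mod 19; (10|19)=-1, (6|19)=+1; (−1)^{1·1·9}·(-1)^1·(+1)^1 = +1.
v=17: a=17^3·(≡3), b=17^1·(≡12) mod 17; (3|17)=-1, (12|17)=-1; (−1)^{3·1·8}·(-1)^1·(-1)^3 = +1.
v=11: a=11^0·(≡10), b=11^-1·(≡6) mod 11; (10|11)=-1, (6|11)=-1; (−1)^{0·-1·5}·(-1)^-1·(-1)^0 = -1.
(9367, 309111 / ℚ) ramifies at {2, 11}: a division algebra.

[2, 11]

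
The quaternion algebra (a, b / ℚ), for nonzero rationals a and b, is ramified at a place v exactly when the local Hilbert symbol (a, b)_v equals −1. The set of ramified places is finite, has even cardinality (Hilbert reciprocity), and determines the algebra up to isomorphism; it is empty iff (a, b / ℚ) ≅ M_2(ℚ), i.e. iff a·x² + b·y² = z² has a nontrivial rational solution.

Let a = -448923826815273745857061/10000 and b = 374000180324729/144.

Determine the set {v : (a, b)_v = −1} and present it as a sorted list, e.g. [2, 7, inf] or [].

Mod squares: a ≡ -589, b ≡ 15014009. Check v ∈ {∞, 2, 3, 5, 7, 17, 19, 23, 31, 43, 47}.
v=5: a=5^-4·(≡4), b=5^0·(≡1) mod 5; (4|5)=+1, (1|5)=+1; (−1)^{-4·0·2}·(+1)^0·(+1)^-4 = +1.
v=47: a=47^2·(≡46), b=47^1·(≡5) mod 47; (46|47)=-1, (5|47)=-1; (−1)^{2·1·23}·(-1)^1·(-1)^2 = -1.
v=∞: -589 < 0 and 15014009 > 0  ⇒  (a,b)_∞ = +1.
v=17: a=17^2·(≡14), b=17^1·(≡6) mod 17; (14|17)=-1, (6|17)=-1; (−1)^{2·1·8}·(-1)^1·(-1)^2 = -1.
v=23: a=23^4·(≡1), b=23^3·(≡19) mod 23; (1|23)=+1, (19|23)=-1; (−1)^{4·3·11}·(+1)^3·(-1)^4 = +1.
v=2: v_2(a)=-4, v_2(b)=-4; units ≡ 3, 1 (mod 8); ε·ε+αω+βω = 1·0+-4·0+-4·1 ≡ 0  ⇒  (a,b)_2 = +1.
v=7: a=7^4·(≡6), b=7^2·(≡6) mod 7; (6|7)=-1, (6|7)=-1; (−1)^{4·2·3}·(-1)^2·(-1)^4 = +1.
v=3: a=3^0·(≡2), b=3^-2·(≡2) mod 3; (2|3)=-1, (2|3)=-1; (−1)^{0·-2·1}·(-1)^-2·(-1)^0 = +1.
v=43: a=43^2·(≡6), b=43^1·(≡19) mod 43; (6|43)=+1, (19|43)=-1; (−1)^{2·1·21}·(+1)^1·(-1)^2 = +1.
v=31: a=31^3·(≡17), b=31^2·(≡30) mod 31; (17|31)=-1, (30|31)=-1; (−1)^{3·2·15}·(-1)^2·(-1)^3 = -1.
v=19: a=19^1·(≡6), b=19^1·(≡5) mod 19; (6|19)=+1, (5|19)=+1; (−1)^{1·1·9}·(+1)^1·(+1)^1 = -1.
Ram(-589, 15014009) = {17, 19, 31, 47}; no ℚ_17-point on the conic.

[17, 19, 31, 47]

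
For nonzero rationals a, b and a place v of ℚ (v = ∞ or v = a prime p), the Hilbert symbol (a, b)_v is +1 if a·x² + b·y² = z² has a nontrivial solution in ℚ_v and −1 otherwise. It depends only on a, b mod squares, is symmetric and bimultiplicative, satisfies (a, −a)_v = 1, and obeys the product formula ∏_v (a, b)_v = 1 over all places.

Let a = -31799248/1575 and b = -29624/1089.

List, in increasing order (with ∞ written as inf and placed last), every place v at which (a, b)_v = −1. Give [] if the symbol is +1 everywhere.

[2, inf]

(a, b) ≡ (-91, -14) mod (ℚ^×)²; places V = {2, 3, 5, 7, 11, 13, 17, 23, ∞}.
(a,b)_7: α=-1, u≡2; β=1, v≡6 (mod 7); (2|7)=+1, (6|7)=-1; sign (−1)^1·+1^1·-1^-1 = +1.
(a,b)_11: α=0, u≡7; β=-2, v≡6 (mod 11); (7|11)=-1, (6|11)=-1; sign (−1)^0·-1^-2·-1^0 = +1.
(a,b)_17: α=2, u≡7; β=0, v≡7 (mod 17); (7|17)=-1, (7|17)=-1; sign (−1)^0·-1^0·-1^2 = +1.
(a,b)_23: α=2, u≡3; β=2, v≡16 (mod 23); (3|23)=+1, (16|23)=+1; sign (−1)^0·+1^2·+1^2 = +1.
(a,b)_3: α=-2, u≡2; β=-2, v≡1 (mod 3); (2|3)=-1, (1|3)=+1; sign (−1)^0·-1^-2·+1^-2 = +1.
(a,b)_2: α=4, β=3; u≡5, v≡1 (mod 8); ε(u)ε(v)=0·0, αω(v)=4·0, βω(u)=3·1; sum ≡ 1  ⇒  -1.
(a,b)_5: α=-2, u≡4; β=0, v≡4 (mod 5); (4|5)=+1, (4|5)=+1; sign (−1)^0·+1^0·+1^-2 = +1.
(a,b)_13: α=1, u≡5; β=0, v≡12 (mod 13); (5|13)=-1, (12|13)=+1; sign (−1)^0·-1^0·+1^1 = +1.
(a,b)_∞: sgn(-91)=−, sgn(-14)=−, so -1.
|Ram(-91, -14)| = 2, even; anisotropic at {2, ∞}.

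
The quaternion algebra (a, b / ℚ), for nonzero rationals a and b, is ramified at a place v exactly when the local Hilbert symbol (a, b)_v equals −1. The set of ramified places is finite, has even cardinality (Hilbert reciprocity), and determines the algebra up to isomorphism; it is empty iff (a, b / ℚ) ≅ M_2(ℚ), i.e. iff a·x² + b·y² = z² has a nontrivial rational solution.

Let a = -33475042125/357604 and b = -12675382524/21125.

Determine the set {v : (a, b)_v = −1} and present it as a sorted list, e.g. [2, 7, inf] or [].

Mod squares: a ≡ -85, b ≡ -443555. Check v ∈ {∞, 2, 3, 5, 7, 13, 17, 19, 23, 29}.
v=17: a=17^1·(≡14), b=17^0·(≡2) mod 17; (14|17)=-1, (2|17)=+1; (−1)^{1·0·8}·(-1)^0·(+1)^1 = +1.
v=19: a=19^0·(≡10), b=19^1·(≡6) mod 19; (10|19)=-1, (6|19)=+1; (−1)^{0·1·9}·(-1)^1·(+1)^0 = -1.
v=13: a=13^-2·(≡6), b=13^-2·(≡5) mod 13; (6|13)=-1, (5|13)=-1; (−1)^{-2·-2·6}·(-1)^-2·(-1)^-2 = +1.
v=3: a=3^8·(≡2), b=3^6·(≡1) mod 3; (2|3)=-1, (1|3)=+1; (−1)^{8·6·1}·(-1)^6·(+1)^8 = +1.
v=29: a=29^0·(≡15), b=29^1·(≡19) mod 29; (15|29)=-1, (19|29)=-1; (−1)^{0·1·14}·(-1)^1·(-1)^0 = -1.
v=∞: -85 < 0 and -443555 < 0  ⇒  (a,b)_∞ = -1.
v=2: v_2(a)=-2, v_2(b)=2; units ≡ 3, 5 (mod 8); ε·ε+αω+βω = 1·0+-2·1+2·1 ≡ 0  ⇒  (a,b)_2 = +1.
v=7: a=7^4·(≡3), b=7^3·(≡5) mod 7; (3|7)=-1, (5|7)=-1; (−1)^{4·3·3}·(-1)^3·(-1)^4 = -1.
v=5: a=5^3·(≡2), b=5^-3·(≡4) mod 5; (2|5)=-1, (4|5)=+1; (−1)^{3·-3·2}·(-1)^-3·(+1)^3 = -1.
v=23: a=23^-2·(≡15), b=23^1·(≡3) mod 23; (15|23)=-1, (3|23)=+1; (−1)^{-2·1·11}·(-1)^1·(+1)^-2 = -1.
Ram(-85, -443555) = {5, 7, 19, 23, 29, ∞}; no ℚ_5-point on the conic.

[5, 7, 19, 23, 29, inf]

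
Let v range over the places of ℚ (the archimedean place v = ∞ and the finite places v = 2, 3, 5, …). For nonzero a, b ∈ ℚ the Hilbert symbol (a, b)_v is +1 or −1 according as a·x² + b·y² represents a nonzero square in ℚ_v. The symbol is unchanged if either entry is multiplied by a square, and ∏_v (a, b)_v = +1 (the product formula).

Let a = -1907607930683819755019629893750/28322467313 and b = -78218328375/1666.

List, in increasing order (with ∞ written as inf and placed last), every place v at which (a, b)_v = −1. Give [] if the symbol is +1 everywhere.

[2, 17, 19, inf]

Mod squares: a ≡ -119510, b ≡ -106590. Check v ∈ {∞, 2, 3, 5, 7, 11, 13, 17, 19, 37}.
v=37: a=37^5·(≡16), b=37^2·(≡25) mod 37; (16|37)=+1, (25|37)=+1; (−1)^{5·2·18}·(+1)^2·(+1)^5 = +1.
v=∞: -119510 < 0 and -106590 < 0  ⇒  (a,b)_∞ = -1.
v=5: a=5^5·(≡3), b=5^3·(≡3) mod 5; (3|5)=-1, (3|5)=-1; (−1)^{5·3·2}·(-1)^3·(-1)^5 = +1.
v=13: a=13^2·(≡4), b=13^0·(≡4) mod 13; (4|13)=+1, (4|13)=+1; (−1)^{2·0·6}·(+1)^0·(+1)^2 = +1.
v=19: a=19^3·(≡10), b=19^1·(≡15) mod 19; (10|19)=-1, (15|19)=-1; (−1)^{3·1·9}·(-1)^1·(-1)^3 = -1.
v=3: a=3^22·(≡1), b=3^7·(≡2) mod 3; (1|3)=+1, (2|3)=-1; (−1)^{22·7·1}·(+1)^7·(-1)^22 = +1.
v=2: v_2(a)=1, v_2(b)=-1; units ≡ 5, 1 (mod 8); ε·ε+αω+βω = 0·0+1·0+-1·1 ≡ 1  ⇒  (a,b)_2 = -1.
v=17: a=17^-3·(≡9), b=17^-1·(≡3) mod 17; (9|17)=+1, (3|17)=-1; (−1)^{-3·-1·8}·(+1)^-1·(-1)^-3 = -1.
v=7: a=7^-8·(≡4), b=7^-2·(≡5) mod 7; (4|7)=+1, (5|7)=-1; (−1)^{-8·-2·3}·(+1)^-2·(-1)^-8 = +1.
v=11: a=11^2·(≡1), b=11^1·(≡9) mod 11; (1|11)=+1, (9|11)=+1; (−1)^{2·1·5}·(+1)^1·(+1)^2 = +1.
Ram(-119510, -106590) = {2, 17, 19, ∞}; no ℚ_2-point on the conic.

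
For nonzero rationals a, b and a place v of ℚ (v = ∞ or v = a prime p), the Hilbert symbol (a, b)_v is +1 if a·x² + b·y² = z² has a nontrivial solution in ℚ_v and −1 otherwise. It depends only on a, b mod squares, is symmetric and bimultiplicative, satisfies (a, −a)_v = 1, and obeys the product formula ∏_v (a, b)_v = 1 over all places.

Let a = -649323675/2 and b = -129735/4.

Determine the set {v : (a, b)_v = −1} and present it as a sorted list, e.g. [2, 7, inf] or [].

Mod squares: a ≡ -6006, b ≡ -15. Check v ∈ {∞, 2, 3, 5, 7, 11, 13, 31}.
v=2: v_2(a)=-1, v_2(b)=-2; units ≡ 5, 1 (mod 8); ε·ε+αω+βω = 0·0+-1·0+-2·1 ≡ 0  ⇒  (a,b)_2 = +1.
v=31: a=31^2·(≡16), b=31^2·(≡5) mod 31; (16|31)=+1, (5|31)=+1; (−1)^{2·2·15}·(+1)^2·(+1)^2 = +1.
v=∞: -6006 < 0 and -15 < 0  ⇒  (a,b)_∞ = -1.
v=5: a=5^2·(≡4), b=5^1·(≡2) mod 5; (4|5)=+1, (2|5)=-1; (−1)^{2·1·2}·(+1)^1·(-1)^2 = +1.
v=3: a=3^3·(≡2), b=3^3·(≡1) mod 3; (2|3)=-1, (1|3)=+1; (−1)^{3·3·1}·(-1)^3·(+1)^3 = +1.
v=13: a=13^1·(≡7), b=13^0·(≡11) mod 13; (7|13)=-1, (11|13)=-1; (−1)^{1·0·6}·(-1)^0·(-1)^1 = -1.
v=7: a=7^1·(≡5), b=7^0·(≡6) mod 7; (5|7)=-1, (6|7)=-1; (−1)^{1·0·3}·(-1)^0·(-1)^1 = -1.
v=11: a=11^1·(≡9), b=11^0·(≡8) mod 11; (9|11)=+1, (8|11)=-1; (−1)^{1·0·5}·(+1)^0·(-1)^1 = -1.
Ram(-6006, -15) = {7, 11, 13, ∞}; no ℚ_7-point on the conic.

[7, 11, 13, inf]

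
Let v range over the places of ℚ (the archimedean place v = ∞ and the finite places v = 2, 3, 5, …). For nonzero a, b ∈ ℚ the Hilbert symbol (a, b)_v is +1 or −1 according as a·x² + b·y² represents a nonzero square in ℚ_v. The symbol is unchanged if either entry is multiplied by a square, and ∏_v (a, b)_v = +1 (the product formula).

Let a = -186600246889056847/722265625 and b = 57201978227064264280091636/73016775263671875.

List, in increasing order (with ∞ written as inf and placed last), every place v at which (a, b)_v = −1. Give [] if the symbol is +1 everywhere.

(a, b) ≡ (-7, 87) mod (ℚ^×)²; places V = {2, 3, 5, 7, 11, 17, 23, 29, 43, ∞}.
(a,b)_3: α=0, u≡2; β=-7, v≡2 (mod 3); (2|3)=-1, (2|3)=-1; sign (−1)^0·-1^-7·-1^0 = -1.
(a,b)_11: α=4, u≡5; β=6, v≡10 (mod 11); (5|11)=+1, (10|11)=-1; sign (−1)^0·+1^6·-1^4 = +1.
(a,b)_23: α=2, u≡6; β=4, v≡8 (mod 23); (6|23)=+1, (8|23)=+1; sign (−1)^0·+1^4·+1^2 = +1.
(a,b)_43: α=-2, u≡35; β=-4, v≡1 (mod 43); (35|43)=+1, (1|43)=+1; sign (−1)^0·+1^-4·+1^-2 = +1.
(a,b)_5: α=-8, u≡2; β=-10, v≡3 (mod 5); (2|5)=-1, (3|5)=-1; sign (−1)^0·-1^-10·-1^-8 = +1.
(a,b)_2: α=0, β=2; u≡1, v≡7 (mod 8); ε(u)ε(v)=0·1, αω(v)=0·0, βω(u)=2·0; sum ≡ 0  ⇒  +1.
(a,b)_7: α=3, u≡5; β=2, v≡6 (mod 7); (5|7)=-1, (6|7)=-1; sign (−1)^0·-1^2·-1^3 = -1.
(a,b)_17: α=4, u≡3; β=6, v≡2 (mod 17); (3|17)=-1, (2|17)=+1; sign (−1)^0·-1^6·+1^4 = +1.
(a,b)_29: α=2, u≡25; β=3, v≡26 (mod 29); (25|29)=+1, (26|29)=-1; sign (−1)^0·+1^3·-1^2 = +1.
(a,b)_∞: sgn(-7)=−, sgn(87)=+, so +1.
|Ram(-7, 87)| = 2, even; anisotropic at {3, 7}.

[3, 7]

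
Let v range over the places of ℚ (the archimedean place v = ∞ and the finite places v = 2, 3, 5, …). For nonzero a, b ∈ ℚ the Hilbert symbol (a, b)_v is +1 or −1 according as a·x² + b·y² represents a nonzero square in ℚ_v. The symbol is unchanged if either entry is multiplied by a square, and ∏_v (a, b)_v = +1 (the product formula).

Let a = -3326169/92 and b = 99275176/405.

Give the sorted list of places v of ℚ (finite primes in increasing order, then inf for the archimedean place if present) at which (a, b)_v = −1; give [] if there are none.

Mod squares: a ≡ -12903, b ≡ 20930. Check v ∈ {∞, 2, 3, 5, 7, 11, 13, 17, 23}.
v=7: a=7^2·(≡5), b=7^3·(≡4) mod 7; (5|7)=-1, (4|7)=+1; (−1)^{2·3·3}·(-1)^3·(+1)^2 = -1.
v=5: a=5^0·(≡3), b=5^-1·(≡1) mod 5; (3|5)=-1, (1|5)=+1; (−1)^{0·-1·2}·(-1)^-1·(+1)^0 = -1.
v=17: a=17^1·(≡14), b=17^0·(≡10) mod 17; (14|17)=-1, (10|17)=-1; (−1)^{1·0·8}·(-1)^0·(-1)^1 = -1.
v=11: a=11^3·(≡5), b=11^2·(≡6) mod 11; (5|11)=+1, (6|11)=-1; (−1)^{3·2·5}·(+1)^2·(-1)^3 = -1.
v=2: v_2(a)=-2, v_2(b)=3; units ≡ 1, 1 (mod 8); ε·ε+αω+βω = 0·0+-2·0+3·0 ≡ 0  ⇒  (a,b)_2 = +1.
v=23: a=23^-1·(≡17), b=23^1·(≡16) mod 23; (17|23)=-1, (16|23)=+1; (−1)^{-1·1·11}·(-1)^1·(+1)^-1 = +1.
v=13: a=13^0·(≡11), b=13^1·(≡7) mod 13; (11|13)=-1, (7|13)=-1; (−1)^{0·1·6}·(-1)^1·(-1)^0 = -1.
v=3: a=3^1·(≡1), b=3^-4·(≡2) mod 3; (1|3)=+1, (2|3)=-1; (−1)^{1·-4·1}·(+1)^-4·(-1)^1 = -1.
v=∞: -12903 < 0 and 20930 > 0  ⇒  (a,b)_∞ = +1.
|Ram(-12903, 20930)| = 6, even; anisotropic at {3, 5, 7, 11, 13, 17}.

[3, 5, 7, 11, 13, 17]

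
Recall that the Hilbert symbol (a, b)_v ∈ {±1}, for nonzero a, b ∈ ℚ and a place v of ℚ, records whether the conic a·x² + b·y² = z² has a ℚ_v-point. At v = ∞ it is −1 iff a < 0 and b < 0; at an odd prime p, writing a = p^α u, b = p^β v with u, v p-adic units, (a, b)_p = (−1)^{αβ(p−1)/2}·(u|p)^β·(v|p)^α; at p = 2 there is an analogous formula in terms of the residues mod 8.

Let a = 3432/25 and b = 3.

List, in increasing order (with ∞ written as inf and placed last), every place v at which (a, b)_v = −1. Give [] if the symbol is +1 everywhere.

Mod squares: a ≡ 858, b ≡ 3. Check v ∈ {∞, 2, 3, 5, 11, 13}.
v=5: a=5^-2·(≡2), b=5^0·(≡3) mod 5; (2|5)=-1, (3|5)=-1; (−1)^{-2·0·2}·(-1)^0·(-1)^-2 = +1.
v=13: a=13^1·(≡9), b=13^0·(≡3) mod 13; (9|13)=+1, (3|13)=+1; (−1)^{1·0·6}·(+1)^0·(+1)^1 = +1.
v=11: a=11^1·(≡5), b=11^0·(≡3) mod 11; (5|11)=+1, (3|11)=+1; (−1)^{1·0·5}·(+1)^0·(+1)^1 = +1.
v=∞: 858 > 0 and 3 > 0  ⇒  (a,b)_∞ = +1.
v=2: v_2(a)=3, v_2(b)=0; units ≡ 5, 3 (mod 8); ε·ε+αω+βω = 0·1+3·1+0·1 ≡ 1  ⇒  (a,b)_2 = -1.
v=3: a=3^1·(≡1), b=3^1·(≡1) mod 3; (1|3)=+1, (1|3)=+1; (−1)^{1·1·1}·(+1)^1·(+1)^1 = -1.
|Ram(858, 3)| = 2, even; anisotropic at {2, 3}.

[2, 3]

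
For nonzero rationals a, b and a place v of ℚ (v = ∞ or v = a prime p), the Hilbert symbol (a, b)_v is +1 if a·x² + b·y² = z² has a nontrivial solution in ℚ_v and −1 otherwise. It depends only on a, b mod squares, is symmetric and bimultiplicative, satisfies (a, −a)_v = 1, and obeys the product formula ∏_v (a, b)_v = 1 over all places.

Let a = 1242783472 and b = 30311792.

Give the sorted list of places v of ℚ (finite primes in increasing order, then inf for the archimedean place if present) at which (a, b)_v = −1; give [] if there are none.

[2, 23]

(a, b) ≡ (943, 23) mod (ℚ^×)²; places V = {2, 7, 23, 41, ∞}.
(a,b)_7: α=2, u≡3; β=2, v≡4 (mod 7); (3|7)=-1, (4|7)=+1; sign (−1)^0·-1^2·+1^2 = +1.
(a,b)_∞: sgn(943)=+, sgn(23)=+, so +1.
(a,b)_41: α=3, u≡33; β=2, v≡33 (mod 41); (33|41)=+1, (33|41)=+1; sign (−1)^0·+1^2·+1^3 = +1.
(a,b)_2: α=4, β=4; u≡7, v≡7 (mod 8); ε(u)ε(v)=1·1, αω(v)=4·0, βω(u)=4·0; sum ≡ 1  ⇒  -1.
(a,b)_23: α=1, u≡3; β=1, v≡4 (mod 23); (3|23)=+1, (4|23)=+1; sign (−1)^1·+1^1·+1^1 = -1.
Ram(943, 23) = {2, 23}; no ℚ_2-point on the conic.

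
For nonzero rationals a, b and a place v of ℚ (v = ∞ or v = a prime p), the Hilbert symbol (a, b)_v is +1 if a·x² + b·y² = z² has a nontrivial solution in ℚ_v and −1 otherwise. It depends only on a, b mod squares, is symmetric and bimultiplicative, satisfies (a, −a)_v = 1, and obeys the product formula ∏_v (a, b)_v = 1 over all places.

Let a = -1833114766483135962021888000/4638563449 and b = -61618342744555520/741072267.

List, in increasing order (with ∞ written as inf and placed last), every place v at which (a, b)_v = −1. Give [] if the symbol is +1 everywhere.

(a, b) ≡ (-124355, -285) mod (ℚ^×)²; places V = {2, 3, 5, 7, 11, 13, 17, 19, 23, 31, ∞}.
(a,b)_13: α=-6, u≡9; β=-4, v≡1 (mod 13); (9|13)=+1, (1|13)=+1; sign (−1)^0·+1^-4·+1^-6 = +1.
(a,b)_5: α=3, u≡4; β=1, v≡3 (mod 5); (4|5)=+1, (3|5)=-1; sign (−1)^0·+1^1·-1^3 = -1.
(a,b)_3: α=2, u≡1; β=-3, v≡1 (mod 3); (1|3)=+1, (1|3)=+1; sign (−1)^0·+1^-3·+1^2 = +1.
(a,b)_19: α=5, u≡13; β=3, v≡11 (mod 19); (13|19)=-1, (11|19)=+1; sign (−1)^1·-1^3·+1^5 = +1.
(a,b)_2: α=26, β=20; u≡5, v≡3 (mod 8); ε(u)ε(v)=0·1, αω(v)=26·1, βω(u)=20·1; sum ≡ 0  ⇒  +1.
(a,b)_7: α=3, u≡4; β=2, v≡2 (mod 7); (4|7)=+1, (2|7)=+1; sign (−1)^0·+1^2·+1^3 = +1.
(a,b)_31: α=-2, u≡23; β=-2, v≡18 (mod 31); (23|31)=-1, (18|31)=+1; sign (−1)^0·-1^-2·+1^-2 = +1.
(a,b)_11: α=1, u≡5; β=2, v≡1 (mod 11); (5|11)=+1, (1|11)=+1; sign (−1)^0·+1^2·+1^1 = +1.
(a,b)_∞: sgn(-124355)=−, sgn(-285)=−, so -1.
(a,b)_23: α=2, u≡9; β=0, v≡17 (mod 23); (9|23)=+1, (17|23)=-1; sign (−1)^0·+1^0·-1^2 = +1.
(a,b)_17: α=3, u≡11; β=2, v≡2 (mod 17); (11|17)=-1, (2|17)=+1; sign (−1)^0·-1^2·+1^3 = +1.
|Ram(-124355, -285)| = 2, even; anisotropic at {5, ∞}.

[5, inf]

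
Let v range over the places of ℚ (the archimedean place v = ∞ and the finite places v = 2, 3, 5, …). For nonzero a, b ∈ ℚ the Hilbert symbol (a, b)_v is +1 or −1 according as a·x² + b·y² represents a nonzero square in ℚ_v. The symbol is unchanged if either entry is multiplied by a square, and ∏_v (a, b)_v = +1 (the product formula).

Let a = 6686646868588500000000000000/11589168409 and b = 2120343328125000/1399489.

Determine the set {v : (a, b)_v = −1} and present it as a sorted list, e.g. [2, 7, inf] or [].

[2, 5, 11, 31]

(a, b) ≡ (85, 57970) mod (ℚ^×)²; places V = {2, 3, 5, 7, 11, 13, 17, 31, ∞}.
(a,b)_11: α=2, u≡6; β=1, v≡9 (mod 11); (6|11)=-1, (9|11)=+1; sign (−1)^0·-1^1·+1^2 = -1.
(a,b)_5: α=15, u≡2; β=9, v≡1 (mod 5); (2|5)=-1, (1|5)=+1; sign (−1)^0·-1^9·+1^15 = -1.
(a,b)_3: α=4, u≡1; β=4, v≡1 (mod 3); (1|3)=+1, (1|3)=+1; sign (−1)^0·+1^4·+1^4 = +1.
(a,b)_31: α=2, u≡27; β=1, v≡5 (mod 31); (27|31)=-1, (5|31)=+1; sign (−1)^0·-1^1·+1^2 = -1.
(a,b)_∞: sgn(85)=+, sgn(57970)=+, so +1.
(a,b)_2: α=14, β=3; u≡5, v≡1 (mod 8); ε(u)ε(v)=0·0, αω(v)=14·0, βω(u)=3·1; sum ≡ 1  ⇒  -1.
(a,b)_17: α=5, u≡6; β=3, v≡5 (mod 17); (6|17)=-1, (5|17)=-1; sign (−1)^0·-1^3·-1^5 = +1.
(a,b)_7: α=-4, u≡2; β=-2, v≡6 (mod 7); (2|7)=+1, (6|7)=-1; sign (−1)^0·+1^-2·-1^-4 = +1.
(a,b)_13: α=-6, u≡11; β=-4, v≡3 (mod 13); (11|13)=-1, (3|13)=+1; sign (−1)^0·-1^-4·+1^-6 = +1.
Ram(85, 57970) = {2, 5, 11, 31}; no ℚ_2-point on the conic.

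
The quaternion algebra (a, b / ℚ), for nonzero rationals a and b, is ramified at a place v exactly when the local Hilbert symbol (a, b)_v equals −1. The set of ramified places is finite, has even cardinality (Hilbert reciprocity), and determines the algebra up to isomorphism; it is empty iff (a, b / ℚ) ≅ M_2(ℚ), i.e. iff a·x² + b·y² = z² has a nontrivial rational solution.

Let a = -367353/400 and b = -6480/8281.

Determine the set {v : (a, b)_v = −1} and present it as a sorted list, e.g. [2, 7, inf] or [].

[2, 5, 17, inf]

Mod squares: a ≡ -17, b ≡ -5. Check v ∈ {∞, 2, 3, 5, 7, 13, 17}.
v=5: a=5^-2·(≡2), b=5^1·(≡4) mod 5; (2|5)=-1, (4|5)=+1; (−1)^{-2·1·2}·(-1)^1·(+1)^-2 = -1.
v=17: a=17^1·(≡13), b=17^0·(≡7) mod 17; (13|17)=+1, (7|17)=-1; (−1)^{1·0·8}·(+1)^0·(-1)^1 = -1.
v=2: v_2(a)=-4, v_2(b)=4; units ≡ 7, 3 (mod 8); ε·ε+αω+βω = 1·1+-4·1+4·0 ≡ 1  ⇒  (a,b)_2 = -1.
v=∞: -17 < 0 and -5 < 0  ⇒  (a,b)_∞ = -1.
v=13: a=13^0·(≡4), b=13^-2·(≡2) mod 13; (4|13)=+1, (2|13)=-1; (−1)^{0·-2·6}·(+1)^-2·(-1)^0 = +1.
v=7: a=7^4·(≡1), b=7^-2·(≡2) mod 7; (1|7)=+1, (2|7)=+1; (−1)^{4·-2·3}·(+1)^-2·(+1)^4 = +1.
v=3: a=3^2·(≡1), b=3^4·(≡1) mod 3; (1|3)=+1, (1|3)=+1; (−1)^{2·4·1}·(+1)^4·(+1)^2 = +1.
Ram(-17, -5) = {2, 5, 17, ∞}; no ℚ_2-point on the conic.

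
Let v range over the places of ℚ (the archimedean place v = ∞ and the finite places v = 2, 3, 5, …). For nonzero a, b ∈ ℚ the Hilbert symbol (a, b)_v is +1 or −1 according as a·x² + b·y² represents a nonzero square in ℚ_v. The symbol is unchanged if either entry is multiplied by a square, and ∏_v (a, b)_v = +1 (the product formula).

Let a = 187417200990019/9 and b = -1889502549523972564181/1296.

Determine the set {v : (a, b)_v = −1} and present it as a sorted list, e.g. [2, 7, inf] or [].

Mod squares: a ≡ 216931, b ≡ -5389901. Check v ∈ {∞, 2, 3, 7, 11, 13, 17, 19, 37, 41}.
v=3: a=3^-2·(≡1), b=3^-4·(≡1) mod 3; (1|3)=+1, (1|3)=+1; (−1)^{-2·-4·1}·(+1)^-4·(+1)^-2 = +1.
v=19: a=19^2·(≡2), b=19^3·(≡2) mod 19; (2|19)=-1, (2|19)=-1; (−1)^{2·3·9}·(-1)^3·(-1)^2 = -1.
v=∞: 216931 > 0 and -5389901 < 0  ⇒  (a,b)_∞ = +1.
v=2: v_2(a)=0, v_2(b)=-4; units ≡ 3, 3 (mod 8); ε·ε+αω+βω = 1·1+0·1+-4·1 ≡ 1  ⇒  (a,b)_2 = -1.
v=7: a=7^2·(≡4), b=7^6·(≡1) mod 7; (4|7)=+1, (1|7)=+1; (−1)^{2·6·3}·(+1)^6·(+1)^2 = +1.
v=11: a=11^1·(≡1), b=11^1·(≡9) mod 11; (1|11)=+1, (9|11)=+1; (−1)^{1·1·5}·(+1)^1·(+1)^1 = -1.
v=41: a=41^1·(≡40), b=41^1·(≡3) mod 41; (40|41)=+1, (3|41)=-1; (−1)^{1·1·20}·(+1)^1·(-1)^1 = -1.
v=13: a=13^3·(≡11), b=13^4·(≡3) mod 13; (11|13)=-1, (3|13)=+1; (−1)^{3·4·6}·(-1)^4·(+1)^3 = +1.
v=17: a=17^2·(≡6), b=17^3·(≡7) mod 17; (6|17)=-1, (7|17)=-1; (−1)^{2·3·8}·(-1)^3·(-1)^2 = -1.
v=37: a=37^1·(≡18), b=37^1·(≡9) mod 37; (18|37)=-1, (9|37)=+1; (−1)^{1·1·18}·(-1)^1·(+1)^1 = -1.
|Ram(216931, -5389901)| = 6, even; anisotropic at {2, 11, 17, 19, 37, 41}.

[2, 11, 17, 19, 37, 41]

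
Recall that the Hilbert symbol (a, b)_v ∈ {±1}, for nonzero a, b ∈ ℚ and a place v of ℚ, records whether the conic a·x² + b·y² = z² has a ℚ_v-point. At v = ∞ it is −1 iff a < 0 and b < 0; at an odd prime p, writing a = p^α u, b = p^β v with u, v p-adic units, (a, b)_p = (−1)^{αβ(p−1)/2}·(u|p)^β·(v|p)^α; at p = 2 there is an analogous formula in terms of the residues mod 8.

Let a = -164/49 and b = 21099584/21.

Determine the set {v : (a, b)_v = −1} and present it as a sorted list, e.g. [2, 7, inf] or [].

[17, 43]

Mod squares: a ≡ -41, b ≡ 6923301. Check v ∈ {∞, 2, 3, 7, 11, 17, 41, 43}.
v=3: a=3^0·(≡1), b=3^-1·(≡2) mod 3; (1|3)=+1, (2|3)=-1; (−1)^{0·-1·1}·(+1)^-1·(-1)^0 = +1.
v=11: a=11^0·(≡9), b=11^1·(≡3) mod 11; (9|11)=+1, (3|11)=+1; (−1)^{0·1·5}·(+1)^1·(+1)^0 = +1.
v=41: a=41^1·(≡20), b=41^1·(≡25) mod 41; (20|41)=+1, (25|41)=+1; (−1)^{1·1·20}·(+1)^1·(+1)^1 = +1.
v=17: a=17^0·(≡14), b=17^1·(≡4) mod 17; (14|17)=-1, (4|17)=+1; (−1)^{0·1·8}·(-1)^1·(+1)^0 = -1.
v=43: a=43^0·(≡30), b=43^1·(≡13) mod 43; (30|43)=-1, (13|43)=+1; (−1)^{0·1·21}·(-1)^1·(+1)^0 = -1.
v=2: v_2(a)=2, v_2(b)=6; units ≡ 7, 5 (mod 8); ε·ε+αω+βω = 1·0+2·1+6·0 ≡ 0  ⇒  (a,b)_2 = +1.
v=7: a=7^-2·(≡4), b=7^-1·(≡3) mod 7; (4|7)=+1, (3|7)=-1; (−1)^{-2·-1·3}·(+1)^-1·(-1)^-2 = +1.
v=∞: -41 < 0 and 6923301 > 0  ⇒  (a,b)_∞ = +1.
|Ram(-41, 6923301)| = 2, even; anisotropic at {17, 43}.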